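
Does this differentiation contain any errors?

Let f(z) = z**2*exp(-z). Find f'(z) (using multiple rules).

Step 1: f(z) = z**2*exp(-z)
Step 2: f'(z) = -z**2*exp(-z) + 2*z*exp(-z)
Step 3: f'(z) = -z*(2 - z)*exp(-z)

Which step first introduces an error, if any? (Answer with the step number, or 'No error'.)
Step 3

Step 3 is incorrect due to a sign flip.
The step shows: -z*(2 - z)*exp(-z)
The correct value should be: z*(2 - z)*exp(-z)

Explanation: The sign of the whole expression was flipped: the term z*(2 - z)*exp(-z) was incorrectly written as -z*(2 - z)*exp(-z)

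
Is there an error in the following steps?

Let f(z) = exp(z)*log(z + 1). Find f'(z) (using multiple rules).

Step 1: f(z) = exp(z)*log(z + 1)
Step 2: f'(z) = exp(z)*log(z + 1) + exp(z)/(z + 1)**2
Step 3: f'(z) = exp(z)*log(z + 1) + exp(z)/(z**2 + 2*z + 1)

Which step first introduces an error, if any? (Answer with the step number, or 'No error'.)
Step 2

Step 2 is incorrect due to a wrong exponent.
The step shows: exp(z)*log(z + 1) + exp(z)/(z + 1)**2
The correct value should be: exp(z)*log(z + 1) + exp(z)/(z + 1)

Explanation: The exponent -1 on z + 1 was incorrectly written as -2: the term exp(z)/(z + 1) was incorrectly written as exp(z)/(z + 1)**2
The later steps are derived from this incorrect expression, so the error originates in Step 2.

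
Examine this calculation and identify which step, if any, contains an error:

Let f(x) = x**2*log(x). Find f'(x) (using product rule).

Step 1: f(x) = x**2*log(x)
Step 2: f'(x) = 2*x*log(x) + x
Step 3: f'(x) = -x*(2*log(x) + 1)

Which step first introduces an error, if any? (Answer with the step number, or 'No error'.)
Step 3

Step 3 is incorrect due to a sign flip.
The step shows: -x*(2*log(x) + 1)
The correct value should be: x*(2*log(x) + 1)

Explanation: The sign of the whole expression was flipped: the term x*(2*log(x) + 1) was incorrectly written as -x*(2*log(x) + 1)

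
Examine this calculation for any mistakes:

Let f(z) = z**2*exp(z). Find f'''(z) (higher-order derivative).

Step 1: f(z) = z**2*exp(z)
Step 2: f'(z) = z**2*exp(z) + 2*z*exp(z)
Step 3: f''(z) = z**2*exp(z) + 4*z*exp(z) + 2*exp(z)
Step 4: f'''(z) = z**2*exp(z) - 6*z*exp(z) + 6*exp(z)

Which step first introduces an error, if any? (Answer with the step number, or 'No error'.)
Step 4

Step 4 is incorrect due to a sign flip.
The step shows: z**2*exp(z) - 6*z*exp(z) + 6*exp(z)
The correct value should be: z**2*exp(z) + 6*z*exp(z) + 6*exp(z)

Explanation: The sign of one term was flipped: the term 6*z*exp(z) was incorrectly written as -6*z*exp(z)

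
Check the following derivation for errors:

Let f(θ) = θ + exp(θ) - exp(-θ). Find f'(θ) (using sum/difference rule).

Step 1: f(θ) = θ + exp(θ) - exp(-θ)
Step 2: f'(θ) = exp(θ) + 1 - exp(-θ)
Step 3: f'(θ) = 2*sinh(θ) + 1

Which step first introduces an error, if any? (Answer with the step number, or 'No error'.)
Step 2

Step 2 is incorrect due to a sign flip.
The step shows: exp(θ) + 1 - exp(-θ)
The correct value should be: exp(θ) + 1 + exp(-θ)

Explanation: The sign of one term was flipped: the term exp(-θ) was incorrectly written as -exp(-θ)
The later steps are derived from this incorrect expression, so the error originates in Step 2.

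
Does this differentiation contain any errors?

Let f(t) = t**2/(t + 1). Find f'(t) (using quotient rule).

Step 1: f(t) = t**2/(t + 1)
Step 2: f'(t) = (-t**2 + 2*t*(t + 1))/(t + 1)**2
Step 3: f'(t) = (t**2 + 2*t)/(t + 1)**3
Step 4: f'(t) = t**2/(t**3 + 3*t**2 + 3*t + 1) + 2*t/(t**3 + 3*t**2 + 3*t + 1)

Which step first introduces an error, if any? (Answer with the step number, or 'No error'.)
Step 3

Step 3 is incorrect due to a wrong exponent.
The step shows: (t**2 + 2*t)/(t + 1)**3
The correct value should be: (t**2 + 2*t)/(t + 1)**2

Explanation: The exponent -2 on t + 1 was incorrectly written as -3: the term (t**2 + 2*t)/(t + 1)**2 was incorrectly written as (t**2 + 2*t)/(t + 1)**3
The later steps are derived from this incorrect expression, so the error originates in Step 3.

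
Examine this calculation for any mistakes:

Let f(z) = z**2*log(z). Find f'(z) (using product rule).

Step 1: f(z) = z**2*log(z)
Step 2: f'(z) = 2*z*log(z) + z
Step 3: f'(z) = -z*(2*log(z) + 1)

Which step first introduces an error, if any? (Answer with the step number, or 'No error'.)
Step 3

Step 3 is incorrect due to a sign flip.
The step shows: -z*(2*log(z) + 1)
The correct value should be: z*(2*log(z) + 1)

Explanation: The sign of the whole expression was flipped: the term z*(2*log(z) + 1) was incorrectly written as -z*(2*log(z) + 1)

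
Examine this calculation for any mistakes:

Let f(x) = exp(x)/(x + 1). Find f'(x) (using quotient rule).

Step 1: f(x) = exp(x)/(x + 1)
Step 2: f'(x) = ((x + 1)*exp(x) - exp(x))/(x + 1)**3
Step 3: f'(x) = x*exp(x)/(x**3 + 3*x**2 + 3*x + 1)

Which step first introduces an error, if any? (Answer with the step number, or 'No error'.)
Step 2

Step 2 is incorrect due to a wrong exponent.
The step shows: ((x + 1)*exp(x) - exp(x))/(x + 1)**3
The correct value should be: ((x + 1)*exp(x) - exp(x))/(x + 1)**2

Explanation: The exponent -2 on x + 1 was incorrectly written as -3: the term ((x + 1)*exp(x) - exp(x))/(x + 1)**2 was incorrectly written as ((x + 1)*exp(x) - exp(x))/(x + 1)**3
The later steps are derived from this incorrect expression, so the error originates in Step 2.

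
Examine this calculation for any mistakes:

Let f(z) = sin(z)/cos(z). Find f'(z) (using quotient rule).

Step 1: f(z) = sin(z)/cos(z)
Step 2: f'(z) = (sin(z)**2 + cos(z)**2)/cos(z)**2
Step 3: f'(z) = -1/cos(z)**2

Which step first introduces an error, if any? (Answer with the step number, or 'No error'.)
Step 3

Step 3 is incorrect due to a sign flip.
The step shows: -1/cos(z)**2
The correct value should be: cos(z)**(-2)

Explanation: The sign of the whole expression was flipped: the term cos(z)**(-2) was incorrectly written as -1/cos(z)**2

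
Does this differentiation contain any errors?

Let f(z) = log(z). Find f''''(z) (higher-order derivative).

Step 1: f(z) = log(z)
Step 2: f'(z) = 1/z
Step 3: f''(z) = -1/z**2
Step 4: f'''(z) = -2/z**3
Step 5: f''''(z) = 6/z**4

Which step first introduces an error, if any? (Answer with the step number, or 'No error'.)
Step 4

Step 4 is incorrect due to a sign flip.
The step shows: -2/z**3
The correct value should be: 2/z**3

Explanation: The sign of the whole expression was flipped: the term 2/z**3 was incorrectly written as -2/z**3
The later steps are derived from this incorrect expression, so the error originates in Step 4.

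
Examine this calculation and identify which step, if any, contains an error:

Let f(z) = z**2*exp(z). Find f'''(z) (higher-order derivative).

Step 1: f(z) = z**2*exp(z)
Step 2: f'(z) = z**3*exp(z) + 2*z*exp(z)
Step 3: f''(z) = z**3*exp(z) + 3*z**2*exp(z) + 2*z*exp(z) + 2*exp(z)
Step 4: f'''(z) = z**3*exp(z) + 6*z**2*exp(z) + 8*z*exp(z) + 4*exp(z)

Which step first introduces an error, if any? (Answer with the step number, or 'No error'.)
Step 2

Step 2 is incorrect due to a wrong exponent.
The step shows: z**3*exp(z) + 2*z*exp(z)
The correct value should be: z**2*exp(z) + 2*z*exp(z)

Explanation: The exponent 2 on z was incorrectly written as 3: the term z**2*exp(z) was incorrectly written as z**3*exp(z)
The later steps are derived from this incorrect expression, so the error originates in Step 2.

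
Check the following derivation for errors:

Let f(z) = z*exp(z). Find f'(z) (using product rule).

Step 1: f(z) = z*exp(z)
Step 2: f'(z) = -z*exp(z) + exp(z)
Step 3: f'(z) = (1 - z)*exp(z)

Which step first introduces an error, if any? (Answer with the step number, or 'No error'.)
Step 2

Step 2 is incorrect due to a sign flip.
The step shows: -z*exp(z) + exp(z)
The correct value should be: z*exp(z) + exp(z)

Explanation: The sign of one term was flipped: the term z*exp(z) was incorrectly written as -z*exp(z)
The later steps are derived from this incorrect expression, so the error originates in Step 2.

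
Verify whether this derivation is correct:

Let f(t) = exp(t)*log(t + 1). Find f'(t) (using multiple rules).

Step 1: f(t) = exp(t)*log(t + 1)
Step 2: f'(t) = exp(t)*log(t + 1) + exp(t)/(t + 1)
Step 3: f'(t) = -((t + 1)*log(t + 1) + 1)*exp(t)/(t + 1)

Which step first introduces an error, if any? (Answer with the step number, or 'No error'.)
Step 3

Step 3 is incorrect due to a sign flip.
The step shows: -((t + 1)*log(t + 1) + 1)*exp(t)/(t + 1)
The correct value should be: ((t + 1)*log(t + 1) + 1)*exp(t)/(t + 1)

Explanation: The sign of the whole expression was flipped: the term ((t + 1)*log(t + 1) + 1)*exp(t)/(t + 1) was incorrectly written as -((t + 1)*log(t + 1) + 1)*exp(t)/(t + 1)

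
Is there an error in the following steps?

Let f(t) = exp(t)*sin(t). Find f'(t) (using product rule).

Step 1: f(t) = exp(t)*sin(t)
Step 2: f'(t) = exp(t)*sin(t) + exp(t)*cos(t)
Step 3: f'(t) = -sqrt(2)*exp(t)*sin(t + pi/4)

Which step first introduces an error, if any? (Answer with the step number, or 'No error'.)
Step 3

Step 3 is incorrect due to a sign flip.
The step shows: -sqrt(2)*exp(t)*sin(t + pi/4)
The correct value should be: sqrt(2)*exp(t)*sin(t + pi/4)

Explanation: The sign of the whole expression was flipped: the term sqrt(2)*exp(t)*sin(t + pi/4) was incorrectly written as -sqrt(2)*exp(t)*sin(t + pi/4)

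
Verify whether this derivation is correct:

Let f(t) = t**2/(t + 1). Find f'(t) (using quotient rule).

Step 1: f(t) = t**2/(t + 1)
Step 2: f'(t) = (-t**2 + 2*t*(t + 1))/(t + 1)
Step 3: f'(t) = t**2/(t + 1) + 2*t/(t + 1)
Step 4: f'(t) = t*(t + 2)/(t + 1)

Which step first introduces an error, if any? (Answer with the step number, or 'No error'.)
Step 2

Step 2 is incorrect due to a wrong exponent.
The step shows: (-t**2 + 2*t*(t + 1))/(t + 1)
The correct value should be: (-t**2 + 2*t*(t + 1))/(t + 1)**2

Explanation: The exponent -2 on t + 1 was incorrectly written as -1: the term (-t**2 + 2*t*(t + 1))/(t + 1)**2 was incorrectly written as (-t**2 + 2*t*(t + 1))/(t + 1)
The later steps are derived from this incorrect expression, so the error originates in Step 2.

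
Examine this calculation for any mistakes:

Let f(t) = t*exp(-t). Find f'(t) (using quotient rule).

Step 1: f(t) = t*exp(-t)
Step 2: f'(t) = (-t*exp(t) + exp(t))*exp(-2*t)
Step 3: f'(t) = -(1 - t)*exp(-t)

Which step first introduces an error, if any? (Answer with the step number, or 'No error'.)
Step 3

Step 3 is incorrect due to a sign flip.
The step shows: -(1 - t)*exp(-t)
The correct value should be: (1 - t)*exp(-t)

Explanation: The sign of the whole expression was flipped: the term (1 - t)*exp(-t) was incorrectly written as -(1 - t)*exp(-t)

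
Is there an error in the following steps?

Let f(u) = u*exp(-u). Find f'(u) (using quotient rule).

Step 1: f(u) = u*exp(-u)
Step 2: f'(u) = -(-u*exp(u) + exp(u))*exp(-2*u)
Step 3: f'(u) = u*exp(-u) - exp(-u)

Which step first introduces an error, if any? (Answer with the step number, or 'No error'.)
Step 2

Step 2 is incorrect due to a sign flip.
The step shows: -(-u*exp(u) + exp(u))*exp(-2*u)
The correct value should be: (-u*exp(u) + exp(u))*exp(-2*u)

Explanation: The sign of the whole expression was flipped: the term (-u*exp(u) + exp(u))*exp(-2*u) was incorrectly written as -(-u*exp(u) + exp(u))*exp(-2*u)
The later steps are derived from this incorrect expression, so the error originates in Step 2.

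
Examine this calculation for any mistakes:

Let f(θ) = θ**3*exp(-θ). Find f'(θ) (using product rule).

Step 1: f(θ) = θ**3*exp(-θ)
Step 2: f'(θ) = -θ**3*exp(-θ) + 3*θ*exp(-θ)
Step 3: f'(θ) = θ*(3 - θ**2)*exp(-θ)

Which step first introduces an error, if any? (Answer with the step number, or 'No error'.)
Step 2

Step 2 is incorrect due to a wrong exponent.
The step shows: -θ**3*exp(-θ) + 3*θ*exp(-θ)
The correct value should be: -θ**3*exp(-θ) + 3*θ**2*exp(-θ)

Explanation: The exponent 2 on θ was incorrectly written as 1: the term 3*θ**2*exp(-θ) was incorrectly written as 3*θ*exp(-θ)
The later steps are derived from this incorrect expression, so the error originates in Step 2.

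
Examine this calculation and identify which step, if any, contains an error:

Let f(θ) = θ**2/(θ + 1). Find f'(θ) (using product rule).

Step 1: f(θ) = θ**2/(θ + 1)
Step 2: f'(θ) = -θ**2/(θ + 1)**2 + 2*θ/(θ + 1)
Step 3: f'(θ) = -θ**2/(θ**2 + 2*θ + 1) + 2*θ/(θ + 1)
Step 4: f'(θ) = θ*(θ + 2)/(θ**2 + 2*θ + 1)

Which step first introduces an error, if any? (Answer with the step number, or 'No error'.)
No error

All steps in this derivation are correct.
The final answer f'(θ) = θ*(θ + 2)/(θ**2 + 2*θ + 1) is valid.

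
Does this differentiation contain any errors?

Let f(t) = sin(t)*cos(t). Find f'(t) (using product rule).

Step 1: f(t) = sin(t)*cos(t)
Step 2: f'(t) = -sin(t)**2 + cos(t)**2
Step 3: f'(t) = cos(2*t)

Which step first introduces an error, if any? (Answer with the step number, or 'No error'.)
No error

All steps in this derivation are correct.
The final answer f'(t) = cos(2*t) is valid.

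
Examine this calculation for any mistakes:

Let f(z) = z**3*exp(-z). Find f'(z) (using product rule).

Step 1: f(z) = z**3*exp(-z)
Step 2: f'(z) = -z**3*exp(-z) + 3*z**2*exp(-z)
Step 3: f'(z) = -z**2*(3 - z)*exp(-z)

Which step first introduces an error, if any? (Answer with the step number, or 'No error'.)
Step 3

Step 3 is incorrect due to a sign flip.
The step shows: -z**2*(3 - z)*exp(-z)
The correct value should be: z**2*(3 - z)*exp(-z)

Explanation: The sign of the whole expression was flipped: the term z**2*(3 - z)*exp(-z) was incorrectly written as -z**2*(3 - z)*exp(-z)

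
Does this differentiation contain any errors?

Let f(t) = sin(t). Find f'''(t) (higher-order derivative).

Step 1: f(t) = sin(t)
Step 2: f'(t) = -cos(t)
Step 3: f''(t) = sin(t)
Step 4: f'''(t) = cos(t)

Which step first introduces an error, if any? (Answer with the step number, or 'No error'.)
Step 2

Step 2 is incorrect due to a sign flip.
The step shows: -cos(t)
The correct value should be: cos(t)

Explanation: The sign of the whole expression was flipped: the term cos(t) was incorrectly written as -cos(t)
The later steps are derived from this incorrect expression, so the error originates in Step 2.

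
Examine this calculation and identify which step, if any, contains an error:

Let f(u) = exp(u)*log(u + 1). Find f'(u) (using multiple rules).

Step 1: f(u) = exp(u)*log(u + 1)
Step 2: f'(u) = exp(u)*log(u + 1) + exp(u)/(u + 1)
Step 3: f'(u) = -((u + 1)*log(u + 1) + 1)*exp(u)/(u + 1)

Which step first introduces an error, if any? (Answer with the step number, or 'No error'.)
Step 3

Step 3 is incorrect due to a sign flip.
The step shows: -((u + 1)*log(u + 1) + 1)*exp(u)/(u + 1)
The correct value should be: ((u + 1)*log(u + 1) + 1)*exp(u)/(u + 1)

Explanation: The sign of the whole expression was flipped: the term ((u + 1)*log(u + 1) + 1)*exp(u)/(u + 1) was incorrectly written as -((u + 1)*log(u + 1) + 1)*exp(u)/(u + 1)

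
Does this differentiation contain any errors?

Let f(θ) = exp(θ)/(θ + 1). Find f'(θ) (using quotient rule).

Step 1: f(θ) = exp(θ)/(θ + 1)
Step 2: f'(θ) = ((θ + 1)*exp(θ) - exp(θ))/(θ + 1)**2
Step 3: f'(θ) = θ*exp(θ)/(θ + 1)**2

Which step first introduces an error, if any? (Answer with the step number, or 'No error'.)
No error

All steps in this derivation are correct.
The final answer f'(θ) = θ*exp(θ)/(θ + 1)**2 is valid.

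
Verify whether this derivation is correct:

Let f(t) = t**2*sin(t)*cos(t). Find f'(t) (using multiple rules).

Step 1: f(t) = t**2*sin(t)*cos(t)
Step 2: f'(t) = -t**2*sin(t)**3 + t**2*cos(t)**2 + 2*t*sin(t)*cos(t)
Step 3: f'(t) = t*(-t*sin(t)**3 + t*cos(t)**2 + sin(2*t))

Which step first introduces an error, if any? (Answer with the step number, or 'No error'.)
Step 2

Step 2 is incorrect due to a wrong exponent.
The step shows: -t**2*sin(t)**3 + t**2*cos(t)**2 + 2*t*sin(t)*cos(t)
The correct value should be: -t**2*sin(t)**2 + t**2*cos(t)**2 + 2*t*sin(t)*cos(t)

Explanation: The exponent 2 on sin(t) was incorrectly written as 3: the term -t**2*sin(t)**2 was incorrectly written as -t**2*sin(t)**3
The later steps are derived from this incorrect expression, so the error originates in Step 2.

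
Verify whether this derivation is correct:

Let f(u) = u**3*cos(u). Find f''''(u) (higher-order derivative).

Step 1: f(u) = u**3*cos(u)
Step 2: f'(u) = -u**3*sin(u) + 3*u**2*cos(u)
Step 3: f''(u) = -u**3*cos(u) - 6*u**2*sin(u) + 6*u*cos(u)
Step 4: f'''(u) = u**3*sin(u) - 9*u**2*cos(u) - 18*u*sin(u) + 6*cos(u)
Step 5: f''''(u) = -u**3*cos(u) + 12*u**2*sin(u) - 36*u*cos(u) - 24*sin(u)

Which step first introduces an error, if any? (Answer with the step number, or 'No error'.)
Step 5

Step 5 is incorrect due to a sign flip.
The step shows: -u**3*cos(u) + 12*u**2*sin(u) - 36*u*cos(u) - 24*sin(u)
The correct value should be: u**3*cos(u) + 12*u**2*sin(u) - 36*u*cos(u) - 24*sin(u)

Explanation: The sign of one term was flipped: the term u**3*cos(u) was incorrectly written as -u**3*cos(u)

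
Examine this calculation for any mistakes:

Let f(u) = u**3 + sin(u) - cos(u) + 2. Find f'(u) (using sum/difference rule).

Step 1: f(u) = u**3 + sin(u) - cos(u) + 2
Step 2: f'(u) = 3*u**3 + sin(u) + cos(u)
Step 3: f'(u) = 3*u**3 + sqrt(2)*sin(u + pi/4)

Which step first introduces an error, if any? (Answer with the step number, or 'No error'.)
Step 2

Step 2 is incorrect due to a wrong exponent.
The step shows: 3*u**3 + sin(u) + cos(u)
The correct value should be: 3*u**2 + sin(u) + cos(u)

Explanation: The exponent 2 on u was incorrectly written as 3: the term 3*u**2 was incorrectly written as 3*u**3
The later steps are derived from this incorrect expression, so the error originates in Step 2.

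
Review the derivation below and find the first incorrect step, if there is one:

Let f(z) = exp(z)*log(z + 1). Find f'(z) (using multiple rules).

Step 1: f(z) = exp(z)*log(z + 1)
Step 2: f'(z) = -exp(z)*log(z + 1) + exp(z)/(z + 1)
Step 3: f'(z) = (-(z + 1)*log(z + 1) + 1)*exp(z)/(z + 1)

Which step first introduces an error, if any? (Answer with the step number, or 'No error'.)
Step 2

Step 2 is incorrect due to a sign flip.
The step shows: -exp(z)*log(z + 1) + exp(z)/(z + 1)
The correct value should be: exp(z)*log(z + 1) + exp(z)/(z + 1)

Explanation: The sign of one term was flipped: the term exp(z)*log(z + 1) was incorrectly written as -exp(z)*log(z + 1)
The later steps are derived from this incorrect expression, so the error originates in Step 2.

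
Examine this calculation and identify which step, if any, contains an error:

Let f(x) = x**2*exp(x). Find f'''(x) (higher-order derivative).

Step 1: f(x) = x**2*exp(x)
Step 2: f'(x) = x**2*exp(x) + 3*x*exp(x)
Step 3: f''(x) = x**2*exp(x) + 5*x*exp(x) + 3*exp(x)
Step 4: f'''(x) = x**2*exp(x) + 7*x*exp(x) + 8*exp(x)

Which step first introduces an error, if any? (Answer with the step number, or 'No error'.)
Step 2

Step 2 is incorrect due to a wrong coefficient.
The step shows: x**2*exp(x) + 3*x*exp(x)
The correct value should be: x**2*exp(x) + 2*x*exp(x)

Explanation: The coefficient 2 was incorrectly written as 3: the term 2*x*exp(x) was incorrectly written as 3*x*exp(x)
The later steps are derived from this incorrect expression, so the error originates in Step 2.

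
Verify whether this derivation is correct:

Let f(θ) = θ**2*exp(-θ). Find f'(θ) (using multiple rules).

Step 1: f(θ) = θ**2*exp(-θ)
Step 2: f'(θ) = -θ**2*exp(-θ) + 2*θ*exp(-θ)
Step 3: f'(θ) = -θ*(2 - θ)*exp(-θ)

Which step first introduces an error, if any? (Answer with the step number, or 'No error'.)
Step 3

Step 3 is incorrect due to a sign flip.
The step shows: -θ*(2 - θ)*exp(-θ)
The correct value should be: θ*(2 - θ)*exp(-θ)

Explanation: The sign of the whole expression was flipped: the term θ*(2 - θ)*exp(-θ) was incorrectly written as -θ*(2 - θ)*exp(-θ)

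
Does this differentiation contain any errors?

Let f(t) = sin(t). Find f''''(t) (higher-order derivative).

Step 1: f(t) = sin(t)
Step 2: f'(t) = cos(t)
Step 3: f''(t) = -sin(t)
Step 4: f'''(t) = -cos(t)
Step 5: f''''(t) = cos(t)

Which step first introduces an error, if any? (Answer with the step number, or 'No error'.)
Step 5

Step 5 is incorrect due to a wrong trig function.
The step shows: cos(t)
The correct value should be: sin(t)

Explanation: sin(t) was incorrectly written as cos(t): the term sin(t) was incorrectly written as cos(t)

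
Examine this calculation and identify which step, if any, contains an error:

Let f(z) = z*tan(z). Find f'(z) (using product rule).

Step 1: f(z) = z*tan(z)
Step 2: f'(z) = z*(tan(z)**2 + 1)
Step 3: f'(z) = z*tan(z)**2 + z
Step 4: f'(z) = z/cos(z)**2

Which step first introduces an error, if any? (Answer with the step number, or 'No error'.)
Step 2

Step 2 is incorrect due to a dropped term.
The step shows: z*(tan(z)**2 + 1)
The correct value should be: z*(tan(z)**2 + 1) + tan(z)

Explanation: A term was dropped: the term tan(z) was incorrectly omitted
The later steps are derived from this incorrect expression, so the error originates in Step 2.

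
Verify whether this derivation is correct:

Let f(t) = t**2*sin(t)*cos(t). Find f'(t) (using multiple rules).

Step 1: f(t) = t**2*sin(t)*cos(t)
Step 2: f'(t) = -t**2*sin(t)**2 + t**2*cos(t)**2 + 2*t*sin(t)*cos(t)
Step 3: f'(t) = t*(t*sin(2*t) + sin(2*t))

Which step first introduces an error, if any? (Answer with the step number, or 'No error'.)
Step 3

Step 3 is incorrect due to a wrong trig function.
The step shows: t*(t*sin(2*t) + sin(2*t))
The correct value should be: t*(t*cos(2*t) + sin(2*t))

Explanation: cos(2*t) was incorrectly written as sin(2*t): the term t*(t*cos(2*t) + sin(2*t)) was incorrectly written as t*(t*sin(2*t) + sin(2*t))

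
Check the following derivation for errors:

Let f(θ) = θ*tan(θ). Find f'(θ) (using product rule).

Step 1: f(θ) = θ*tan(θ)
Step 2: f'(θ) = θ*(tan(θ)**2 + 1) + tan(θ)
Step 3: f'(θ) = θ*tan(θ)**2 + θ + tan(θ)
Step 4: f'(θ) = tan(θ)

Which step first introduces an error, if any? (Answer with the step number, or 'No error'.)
Step 4

Step 4 is incorrect due to a dropped term.
The step shows: tan(θ)
The correct value should be: θ/cos(θ)**2 + tan(θ)

Explanation: A term was dropped: the term θ/cos(θ)**2 was incorrectly omitted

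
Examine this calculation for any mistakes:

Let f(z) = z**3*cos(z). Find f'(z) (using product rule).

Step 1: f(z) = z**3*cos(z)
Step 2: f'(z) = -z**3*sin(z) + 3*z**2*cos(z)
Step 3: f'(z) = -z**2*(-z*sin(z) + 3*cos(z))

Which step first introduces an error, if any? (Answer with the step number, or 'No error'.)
Step 3

Step 3 is incorrect due to a sign flip.
The step shows: -z**2*(-z*sin(z) + 3*cos(z))
The correct value should be: z**2*(-z*sin(z) + 3*cos(z))

Explanation: The sign of the whole expression was flipped: the term z**2*(-z*sin(z) + 3*cos(z)) was incorrectly written as -z**2*(-z*sin(z) + 3*cos(z))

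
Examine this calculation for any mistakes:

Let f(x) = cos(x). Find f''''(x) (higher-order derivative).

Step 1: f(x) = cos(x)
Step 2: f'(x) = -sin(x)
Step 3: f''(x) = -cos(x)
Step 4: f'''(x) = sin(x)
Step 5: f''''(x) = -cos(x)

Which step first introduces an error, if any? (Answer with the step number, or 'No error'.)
Step 5

Step 5 is incorrect due to a sign flip.
The step shows: -cos(x)
The correct value should be: cos(x)

Explanation: The sign of the whole expression was flipped: the term cos(x) was incorrectly written as -cos(x)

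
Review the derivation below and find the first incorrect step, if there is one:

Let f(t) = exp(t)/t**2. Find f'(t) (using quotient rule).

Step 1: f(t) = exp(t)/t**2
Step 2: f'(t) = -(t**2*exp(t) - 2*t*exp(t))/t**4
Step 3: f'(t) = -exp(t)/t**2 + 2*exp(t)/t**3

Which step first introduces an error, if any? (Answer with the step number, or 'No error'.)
Step 2

Step 2 is incorrect due to a sign flip.
The step shows: -(t**2*exp(t) - 2*t*exp(t))/t**4
The correct value should be: (t**2*exp(t) - 2*t*exp(t))/t**4

Explanation: The sign of the whole expression was flipped: the term (t**2*exp(t) - 2*t*exp(t))/t**4 was incorrectly written as -(t**2*exp(t) - 2*t*exp(t))/t**4
The later steps are derived from this incorrect expression, so the error originates in Step 2.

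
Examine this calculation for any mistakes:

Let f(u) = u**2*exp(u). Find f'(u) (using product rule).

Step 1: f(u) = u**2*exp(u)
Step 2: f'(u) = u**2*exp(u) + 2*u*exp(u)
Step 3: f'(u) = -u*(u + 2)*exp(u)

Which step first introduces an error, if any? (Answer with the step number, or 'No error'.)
Step 3

Step 3 is incorrect due to a sign flip.
The step shows: -u*(u + 2)*exp(u)
The correct value should be: u*(u + 2)*exp(u)

Explanation: The sign of the whole expression was flipped: the term u*(u + 2)*exp(u) was incorrectly written as -u*(u + 2)*exp(u)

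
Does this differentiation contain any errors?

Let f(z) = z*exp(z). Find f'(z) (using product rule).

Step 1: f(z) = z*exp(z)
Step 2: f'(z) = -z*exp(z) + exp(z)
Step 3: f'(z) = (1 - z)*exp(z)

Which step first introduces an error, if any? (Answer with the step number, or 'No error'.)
Step 2

Step 2 is incorrect due to a sign flip.
The step shows: -z*exp(z) + exp(z)
The correct value should be: z*exp(z) + exp(z)

Explanation: The sign of one term was flipped: the term z*exp(z) was incorrectly written as -z*exp(z)
The later steps are derived from this incorrect expression, so the error originates in Step 2.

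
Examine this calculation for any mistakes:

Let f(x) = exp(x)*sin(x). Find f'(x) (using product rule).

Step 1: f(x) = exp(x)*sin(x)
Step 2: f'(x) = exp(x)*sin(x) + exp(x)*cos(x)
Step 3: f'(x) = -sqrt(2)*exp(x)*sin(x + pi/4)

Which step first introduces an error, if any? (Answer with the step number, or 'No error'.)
Step 3

Step 3 is incorrect due to a sign flip.
The step shows: -sqrt(2)*exp(x)*sin(x + pi/4)
The correct value should be: sqrt(2)*exp(x)*sin(x + pi/4)

Explanation: The sign of the whole expression was flipped: the term sqrt(2)*exp(x)*sin(x + pi/4) was incorrectly written as -sqrt(2)*exp(x)*sin(x + pi/4)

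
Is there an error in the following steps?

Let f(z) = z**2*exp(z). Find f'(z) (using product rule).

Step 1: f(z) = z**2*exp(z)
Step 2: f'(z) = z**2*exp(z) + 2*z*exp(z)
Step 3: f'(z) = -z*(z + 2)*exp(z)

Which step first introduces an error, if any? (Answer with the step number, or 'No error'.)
Step 3

Step 3 is incorrect due to a sign flip.
The step shows: -z*(z + 2)*exp(z)
The correct value should be: z*(z + 2)*exp(z)

Explanation: The sign of the whole expression was flipped: the term z*(z + 2)*exp(z) was incorrectly written as -z*(z + 2)*exp(z)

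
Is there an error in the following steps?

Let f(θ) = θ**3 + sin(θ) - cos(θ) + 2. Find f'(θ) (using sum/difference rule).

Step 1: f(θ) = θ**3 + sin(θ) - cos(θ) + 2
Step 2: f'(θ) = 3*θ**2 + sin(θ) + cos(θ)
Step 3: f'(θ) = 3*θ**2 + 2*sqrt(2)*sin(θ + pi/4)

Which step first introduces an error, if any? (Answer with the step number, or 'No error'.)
Step 3

Step 3 is incorrect due to a wrong exponent.
The step shows: 3*θ**2 + 2*sqrt(2)*sin(θ + pi/4)
The correct value should be: 3*θ**2 + sqrt(2)*sin(θ + pi/4)

Explanation: The exponent 1/2 on 2 was incorrectly written as 3/2: the term sqrt(2)*sin(θ + pi/4) was incorrectly written as 2*sqrt(2)*sin(θ + pi/4)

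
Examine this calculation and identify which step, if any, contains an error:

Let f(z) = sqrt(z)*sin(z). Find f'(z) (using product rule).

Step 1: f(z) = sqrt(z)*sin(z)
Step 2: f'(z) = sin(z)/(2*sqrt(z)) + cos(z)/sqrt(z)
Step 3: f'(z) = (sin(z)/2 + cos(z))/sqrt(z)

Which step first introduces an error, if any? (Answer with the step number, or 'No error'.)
Step 2

Step 2 is incorrect due to a wrong exponent.
The step shows: sin(z)/(2*sqrt(z)) + cos(z)/sqrt(z)
The correct value should be: sqrt(z)*cos(z) + sin(z)/(2*sqrt(z))

Explanation: The exponent 1/2 on z was incorrectly written as -1/2: the term sqrt(z)*cos(z) was incorrectly written as cos(z)/sqrt(z)
The later steps are derived from this incorrect expression, so the error originates in Step 2.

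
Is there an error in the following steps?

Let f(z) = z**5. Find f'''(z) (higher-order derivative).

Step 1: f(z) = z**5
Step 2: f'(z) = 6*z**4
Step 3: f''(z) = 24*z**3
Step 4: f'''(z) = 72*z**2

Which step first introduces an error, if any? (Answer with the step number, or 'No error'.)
Step 2

Step 2 is incorrect due to a wrong coefficient.
The step shows: 6*z**4
The correct value should be: 5*z**4

Explanation: The coefficient 5 was incorrectly written as 6: the term 5*z**4 was incorrectly written as 6*z**4
The later steps are derived from this incorrect expression, so the error originates in Step 2.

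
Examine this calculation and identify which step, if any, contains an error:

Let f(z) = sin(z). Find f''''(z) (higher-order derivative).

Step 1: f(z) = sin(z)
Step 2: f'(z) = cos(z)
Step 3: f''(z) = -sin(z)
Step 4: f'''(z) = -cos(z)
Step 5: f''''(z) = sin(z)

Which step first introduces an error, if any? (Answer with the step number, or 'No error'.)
No error

All steps in this derivation are correct.
The final answer f''''(z) = sin(z) is valid.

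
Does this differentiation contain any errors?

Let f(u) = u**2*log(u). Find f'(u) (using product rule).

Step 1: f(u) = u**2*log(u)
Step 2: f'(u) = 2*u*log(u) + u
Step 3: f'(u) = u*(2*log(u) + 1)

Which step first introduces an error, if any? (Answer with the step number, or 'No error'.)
No error

All steps in this derivation are correct.
The final answer f'(u) = u*(2*log(u) + 1) is valid.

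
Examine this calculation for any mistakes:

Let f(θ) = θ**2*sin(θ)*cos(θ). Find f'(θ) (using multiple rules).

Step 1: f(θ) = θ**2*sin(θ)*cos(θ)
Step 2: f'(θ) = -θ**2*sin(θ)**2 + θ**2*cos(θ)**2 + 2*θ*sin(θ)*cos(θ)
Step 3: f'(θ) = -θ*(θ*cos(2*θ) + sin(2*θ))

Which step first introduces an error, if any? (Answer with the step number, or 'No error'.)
Step 3

Step 3 is incorrect due to a sign flip.
The step shows: -θ*(θ*cos(2*θ) + sin(2*θ))
The correct value should be: θ*(θ*cos(2*θ) + sin(2*θ))

Explanation: The sign of the whole expression was flipped: the term θ*(θ*cos(2*θ) + sin(2*θ)) was incorrectly written as -θ*(θ*cos(2*θ) + sin(2*θ))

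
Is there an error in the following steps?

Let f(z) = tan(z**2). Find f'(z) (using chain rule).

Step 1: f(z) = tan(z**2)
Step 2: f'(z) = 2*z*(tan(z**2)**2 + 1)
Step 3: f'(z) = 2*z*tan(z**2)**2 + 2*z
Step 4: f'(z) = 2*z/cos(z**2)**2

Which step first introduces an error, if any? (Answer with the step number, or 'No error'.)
No error

All steps in this derivation are correct.
The final answer f'(z) = 2*z/cos(z**2)**2 is valid.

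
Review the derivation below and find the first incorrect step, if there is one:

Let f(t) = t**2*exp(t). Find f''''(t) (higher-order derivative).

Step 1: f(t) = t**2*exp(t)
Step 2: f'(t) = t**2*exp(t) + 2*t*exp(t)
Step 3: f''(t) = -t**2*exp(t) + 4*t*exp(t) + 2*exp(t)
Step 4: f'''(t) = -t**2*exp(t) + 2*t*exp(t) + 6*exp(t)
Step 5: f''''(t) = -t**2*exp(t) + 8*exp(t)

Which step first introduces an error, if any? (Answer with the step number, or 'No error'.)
Step 3

Step 3 is incorrect due to a sign flip.
The step shows: -t**2*exp(t) + 4*t*exp(t) + 2*exp(t)
The correct value should be: t**2*exp(t) + 4*t*exp(t) + 2*exp(t)

Explanation: The sign of one term was flipped: the term t**2*exp(t) was incorrectly written as -t**2*exp(t)
The later steps are derived from this incorrect expression, so the error originates in Step 3.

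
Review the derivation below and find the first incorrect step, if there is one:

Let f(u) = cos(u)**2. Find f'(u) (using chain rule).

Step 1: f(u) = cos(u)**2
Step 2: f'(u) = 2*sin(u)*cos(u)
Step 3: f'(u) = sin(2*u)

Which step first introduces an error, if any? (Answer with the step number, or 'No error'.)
Step 2

Step 2 is incorrect due to a sign flip.
The step shows: 2*sin(u)*cos(u)
The correct value should be: -2*sin(u)*cos(u)

Explanation: The sign of the whole expression was flipped: the term -2*sin(u)*cos(u) was incorrectly written as 2*sin(u)*cos(u)
The later steps are derived from this incorrect expression, so the error originates in Step 2.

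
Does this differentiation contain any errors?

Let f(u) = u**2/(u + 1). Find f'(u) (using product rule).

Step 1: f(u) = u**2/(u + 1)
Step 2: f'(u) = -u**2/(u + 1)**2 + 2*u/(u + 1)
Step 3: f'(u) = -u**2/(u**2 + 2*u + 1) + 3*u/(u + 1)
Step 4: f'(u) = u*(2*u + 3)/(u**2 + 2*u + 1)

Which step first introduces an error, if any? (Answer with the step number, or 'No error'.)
Step 3

Step 3 is incorrect due to a wrong coefficient.
The step shows: -u**2/(u**2 + 2*u + 1) + 3*u/(u + 1)
The correct value should be: -u**2/(u**2 + 2*u + 1) + 2*u/(u + 1)

Explanation: The coefficient 2 was incorrectly written as 3: the term 2*u/(u + 1) was incorrectly written as 3*u/(u + 1)
The later steps are derived from this incorrect expression, so the error originates in Step 3.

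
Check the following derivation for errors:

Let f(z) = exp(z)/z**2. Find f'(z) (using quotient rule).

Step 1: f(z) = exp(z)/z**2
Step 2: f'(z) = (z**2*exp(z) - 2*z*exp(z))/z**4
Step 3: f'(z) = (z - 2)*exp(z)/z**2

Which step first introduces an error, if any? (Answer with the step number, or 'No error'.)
Step 3

Step 3 is incorrect due to a wrong exponent.
The step shows: (z - 2)*exp(z)/z**2
The correct value should be: (z - 2)*exp(z)/z**3

Explanation: The exponent -3 on z was incorrectly written as -2: the term (z - 2)*exp(z)/z**3 was incorrectly written as (z - 2)*exp(z)/z**2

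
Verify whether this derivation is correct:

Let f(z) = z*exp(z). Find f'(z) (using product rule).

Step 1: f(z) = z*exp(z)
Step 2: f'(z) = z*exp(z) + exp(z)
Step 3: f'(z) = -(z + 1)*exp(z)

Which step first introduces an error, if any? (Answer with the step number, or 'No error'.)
Step 3

Step 3 is incorrect due to a sign flip.
The step shows: -(z + 1)*exp(z)
The correct value should be: (z + 1)*exp(z)

Explanation: The sign of the whole expression was flipped: the term (z + 1)*exp(z) was incorrectly written as -(z + 1)*exp(z)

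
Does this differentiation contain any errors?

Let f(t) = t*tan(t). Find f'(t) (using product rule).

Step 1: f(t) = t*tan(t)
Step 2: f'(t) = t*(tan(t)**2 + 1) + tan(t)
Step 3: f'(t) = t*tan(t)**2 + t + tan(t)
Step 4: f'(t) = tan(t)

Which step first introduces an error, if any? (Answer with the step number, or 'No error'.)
Step 4

Step 4 is incorrect due to a dropped term.
The step shows: tan(t)
The correct value should be: t/cos(t)**2 + tan(t)

Explanation: A term was dropped: the term t/cos(t)**2 was incorrectly omitted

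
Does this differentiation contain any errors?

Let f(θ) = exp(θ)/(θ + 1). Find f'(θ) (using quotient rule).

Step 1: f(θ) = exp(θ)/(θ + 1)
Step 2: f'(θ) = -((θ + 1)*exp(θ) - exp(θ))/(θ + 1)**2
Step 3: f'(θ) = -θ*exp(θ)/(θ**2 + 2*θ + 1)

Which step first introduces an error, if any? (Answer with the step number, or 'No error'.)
Step 2

Step 2 is incorrect due to a sign flip.
The step shows: -((θ + 1)*exp(θ) - exp(θ))/(θ + 1)**2
The correct value should be: ((θ + 1)*exp(θ) - exp(θ))/(θ + 1)**2

Explanation: The sign of the whole expression was flipped: the term ((θ + 1)*exp(θ) - exp(θ))/(θ + 1)**2 was incorrectly written as -((θ + 1)*exp(θ) - exp(θ))/(θ + 1)**2
The later steps are derived from this incorrect expression, so the error originates in Step 2.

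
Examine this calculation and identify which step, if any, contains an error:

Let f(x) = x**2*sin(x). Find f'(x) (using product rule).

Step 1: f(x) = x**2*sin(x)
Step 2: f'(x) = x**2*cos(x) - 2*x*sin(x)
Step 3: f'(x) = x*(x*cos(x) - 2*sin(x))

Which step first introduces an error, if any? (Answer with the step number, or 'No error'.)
Step 2

Step 2 is incorrect due to a sign flip.
The step shows: x**2*cos(x) - 2*x*sin(x)
The correct value should be: x**2*cos(x) + 2*x*sin(x)

Explanation: The sign of one term was flipped: the term 2*x*sin(x) was incorrectly written as -2*x*sin(x)
The later steps are derived from this incorrect expression, so the error originates in Step 2.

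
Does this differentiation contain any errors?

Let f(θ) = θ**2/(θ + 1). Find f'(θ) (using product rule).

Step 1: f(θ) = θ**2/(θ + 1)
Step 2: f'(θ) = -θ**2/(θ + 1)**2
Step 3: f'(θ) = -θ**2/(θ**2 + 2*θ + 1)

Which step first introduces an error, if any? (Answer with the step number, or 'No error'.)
Step 2

Step 2 is incorrect due to a dropped term.
The step shows: -θ**2/(θ + 1)**2
The correct value should be: -θ**2/(θ + 1)**2 + 2*θ/(θ + 1)

Explanation: A term was dropped: the term 2*θ/(θ + 1) was incorrectly omitted
The later steps are derived from this incorrect expression, so the error originates in Step 2.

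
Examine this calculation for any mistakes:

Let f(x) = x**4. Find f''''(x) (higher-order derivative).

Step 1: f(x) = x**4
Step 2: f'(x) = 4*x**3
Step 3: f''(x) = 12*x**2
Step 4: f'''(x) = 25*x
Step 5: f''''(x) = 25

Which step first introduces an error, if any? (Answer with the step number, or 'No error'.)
Step 4

Step 4 is incorrect due to a wrong coefficient.
The step shows: 25*x
The correct value should be: 24*x

Explanation: The coefficient 24 was incorrectly written as 25: the term 24*x was incorrectly written as 25*x
The later steps are derived from this incorrect expression, so the error originates in Step 4.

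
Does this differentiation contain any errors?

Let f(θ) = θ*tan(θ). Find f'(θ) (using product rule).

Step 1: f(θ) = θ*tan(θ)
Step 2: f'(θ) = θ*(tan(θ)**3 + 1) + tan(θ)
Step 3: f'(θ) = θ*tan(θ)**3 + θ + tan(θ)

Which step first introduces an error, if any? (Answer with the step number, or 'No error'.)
Step 2

Step 2 is incorrect due to a wrong exponent.
The step shows: θ*(tan(θ)**3 + 1) + tan(θ)
The correct value should be: θ*(tan(θ)**2 + 1) + tan(θ)

Explanation: The exponent 2 on tan(θ) was incorrectly written as 3: the term θ*(tan(θ)**2 + 1) was incorrectly written as θ*(tan(θ)**3 + 1)
The later steps are derived from this incorrect expression, so the error originates in Step 2.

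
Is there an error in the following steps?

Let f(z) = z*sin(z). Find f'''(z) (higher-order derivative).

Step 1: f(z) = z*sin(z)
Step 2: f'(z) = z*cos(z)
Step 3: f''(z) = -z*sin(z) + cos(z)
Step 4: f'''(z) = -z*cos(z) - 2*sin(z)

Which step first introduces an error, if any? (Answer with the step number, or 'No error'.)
Step 2

Step 2 is incorrect due to a dropped term.
The step shows: z*cos(z)
The correct value should be: z*cos(z) + sin(z)

Explanation: A term was dropped: the term sin(z) was incorrectly omitted
The later steps are derived from this incorrect expression, so the error originates in Step 2.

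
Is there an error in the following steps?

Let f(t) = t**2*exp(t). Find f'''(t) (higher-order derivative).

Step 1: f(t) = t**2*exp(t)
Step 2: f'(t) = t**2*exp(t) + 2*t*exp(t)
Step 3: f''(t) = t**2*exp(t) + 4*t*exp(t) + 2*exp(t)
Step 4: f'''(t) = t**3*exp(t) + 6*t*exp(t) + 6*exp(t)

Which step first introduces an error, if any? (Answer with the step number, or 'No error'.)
Step 4

Step 4 is incorrect due to a wrong exponent.
The step shows: t**3*exp(t) + 6*t*exp(t) + 6*exp(t)
The correct value should be: t**2*exp(t) + 6*t*exp(t) + 6*exp(t)

Explanation: The exponent 2 on t was incorrectly written as 3: the term t**2*exp(t) was incorrectly written as t**3*exp(t)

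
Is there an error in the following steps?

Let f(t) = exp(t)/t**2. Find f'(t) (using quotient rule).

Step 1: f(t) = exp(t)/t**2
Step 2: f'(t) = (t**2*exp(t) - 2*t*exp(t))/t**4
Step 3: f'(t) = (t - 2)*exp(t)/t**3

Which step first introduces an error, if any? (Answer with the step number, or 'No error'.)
No error

All steps in this derivation are correct.
The final answer f'(t) = (t - 2)*exp(t)/t**3 is valid.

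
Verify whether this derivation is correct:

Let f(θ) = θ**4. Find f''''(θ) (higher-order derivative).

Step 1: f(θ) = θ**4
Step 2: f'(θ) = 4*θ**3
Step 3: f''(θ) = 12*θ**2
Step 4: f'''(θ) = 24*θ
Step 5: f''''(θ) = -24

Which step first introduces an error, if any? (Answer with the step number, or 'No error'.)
Step 5

Step 5 is incorrect due to a sign flip.
The step shows: -24
The correct value should be: 24

Explanation: The sign of the whole expression was flipped: the term 24 was incorrectly written as -24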